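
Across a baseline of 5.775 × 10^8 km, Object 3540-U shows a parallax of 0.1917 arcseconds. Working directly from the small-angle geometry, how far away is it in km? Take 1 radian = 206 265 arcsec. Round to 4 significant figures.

θ = 0.1917″ = 0.1917/206265 = 9.2939 × 10^-7 rad.
d = B/θ = (5.775 × 10^8) / (9.2939 × 10^-7) = 6.2138 × 10^14 km.

6.214 × 10^14 km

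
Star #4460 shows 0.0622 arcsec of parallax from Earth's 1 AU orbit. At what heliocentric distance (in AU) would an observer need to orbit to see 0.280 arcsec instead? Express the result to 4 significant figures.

Parallax scales linearly with baseline: p ∝ B, so B = p_target / p_Earth × 1 AU.
B = 0.280 / 0.0622 = 4.5016 AU.

4.502 AU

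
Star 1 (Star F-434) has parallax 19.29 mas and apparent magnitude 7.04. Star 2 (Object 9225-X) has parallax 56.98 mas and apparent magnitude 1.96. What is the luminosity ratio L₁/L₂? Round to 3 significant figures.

d₁ = 1/p₁ = 1/0.01929″ = 51.84 pc; d₂ = 1/p₂ = 1/0.05698″ = 17.55 pc.
M₁ = m₁ − 5 log₁₀ d₁ + 5 = 7.04 − 8.5733 + 5 = 3.4667.
M₂ = 1.96 − 6.2214 + 5 = 0.7386.
L₁/L₂ = 10^(0.4(M₂ − M₁)) = 10^(0.4 × (-2.7281)) = 10^(-1.09124) = 0.081051.

L₁/L₂ = 0.0811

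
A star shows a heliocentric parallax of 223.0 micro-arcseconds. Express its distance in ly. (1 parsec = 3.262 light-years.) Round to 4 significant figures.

p = 223.0 micro-arcseconds = 0.0002230 arcsec.
d = 1/p = 1/0.0002230 = 4484.3 pc.
In light-years: 4484.3 × 3.262 = 14628 ly.

14630 ly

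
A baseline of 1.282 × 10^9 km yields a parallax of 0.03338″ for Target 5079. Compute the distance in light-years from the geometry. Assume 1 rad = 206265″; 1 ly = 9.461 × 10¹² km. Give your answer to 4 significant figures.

837.3 ly

θ = 0.03338″ = 0.03338/206265 = 1.6183 × 10^-7 rad.
d = B/θ = (1.282 × 10^9) / (1.6183 × 10^-7) = 7.9219 × 10^15 km = (7.9219 × 10^15) / (9.461 × 10^12) ly = 837.32 ly.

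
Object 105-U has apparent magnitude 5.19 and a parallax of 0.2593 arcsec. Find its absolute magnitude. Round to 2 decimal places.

M = 7.26

d = 1/p = 1/0.2593″ = 3.8565 pc.
m − M = 5 log₁₀(3.8565) − 5 = 2.9310 − 5 = -2.0690.
M = m − (m − M) = 5.19 − (-2.0690) = 7.26.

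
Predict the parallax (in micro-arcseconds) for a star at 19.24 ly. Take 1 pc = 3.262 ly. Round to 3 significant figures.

170000 μas

d = 19.24 ly ÷ 3.262 = 5.8982 pc.
p = 1/d = 1/5.8982 = 0.16954 arcsec.
= 0.16954 × 10⁶ = 1.6954 × 10^5 μas.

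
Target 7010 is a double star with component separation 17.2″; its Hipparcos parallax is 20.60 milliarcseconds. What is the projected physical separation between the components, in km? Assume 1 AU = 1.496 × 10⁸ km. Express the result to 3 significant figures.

d = 1/p = 1/0.02060″ = 48.544 pc.
At distance d (pc), an angle of θ arcsec spans θ·d AU: s = 17.2 × 48.544 = 834.96 AU.
= 834.96 × 1.496 × 10⁸ km = 1.2491 × 10^11 km.

1.25 × 10^11 km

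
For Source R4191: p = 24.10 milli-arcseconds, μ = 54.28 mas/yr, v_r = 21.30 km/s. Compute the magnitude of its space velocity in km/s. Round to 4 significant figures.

23.83 km/s

d = 1/p = 1/0.02410″ = 41.494 pc.
μ = 54.28 mas/yr = 0.05428 ″/yr.
v_t = 4.740 μ d = 4.740 × 0.05428 × 41.494 = 10.676 km/s.
v = √(v_r² + v_t²) = √(21.30² + 10.676²) = √567.667 = 23.826 km/s.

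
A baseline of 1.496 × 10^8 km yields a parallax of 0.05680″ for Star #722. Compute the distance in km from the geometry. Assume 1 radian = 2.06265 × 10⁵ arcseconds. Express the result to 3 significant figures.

θ = 0.05680″ = 0.05680/206265 = 2.7537 × 10^-7 rad.
d = B/θ = (1.496 × 10^8) / (2.7537 × 10^-7) = 5.4327 × 10^14 km.

5.43 × 10^14 km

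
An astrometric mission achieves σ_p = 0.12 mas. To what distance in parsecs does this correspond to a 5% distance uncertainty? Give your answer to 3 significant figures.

σ_d/d = σ_p/p, so the condition is σ_p/p ≤ 0.05, i.e. p ≥ σ_p/0.05.
p_min = 0.12/0.05 = 2.4 mas = 0.0024 arcsec.
d_max = 1/p_min = 1/0.0024 = 416.67 pc.

417 pc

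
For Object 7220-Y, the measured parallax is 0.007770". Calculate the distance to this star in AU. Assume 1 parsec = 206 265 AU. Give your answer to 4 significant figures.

d = 1/p = 1/0.007770 = 128.7 pc.
In AU: 128.7 × 206265 = 2.6546 × 10^7 AU.

2.655 × 10^7 AU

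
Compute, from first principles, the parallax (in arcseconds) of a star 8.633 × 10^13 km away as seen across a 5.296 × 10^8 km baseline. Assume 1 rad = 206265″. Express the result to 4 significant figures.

θ ≈ B/d = (5.296 × 10^8) / (8.633 × 10^13) = 6.1346 × 10^-6 rad.
In arcseconds: 6.1346 × 10^-6 × 206265 = 1.2654″.

1.265 arcsec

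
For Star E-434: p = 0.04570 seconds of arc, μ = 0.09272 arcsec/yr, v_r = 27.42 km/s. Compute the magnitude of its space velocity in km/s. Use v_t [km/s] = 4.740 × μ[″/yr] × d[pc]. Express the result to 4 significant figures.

d = 1/p = 1/0.04570″ = 21.882 pc.
v_t = 4.740 μ d = 4.740 × 0.09272 × 21.882 = 9.617 km/s.
v = √(v_r² + v_t²) = √(27.42² + 9.617²) = √844.343 = 29.058 km/s.

29.06 km/s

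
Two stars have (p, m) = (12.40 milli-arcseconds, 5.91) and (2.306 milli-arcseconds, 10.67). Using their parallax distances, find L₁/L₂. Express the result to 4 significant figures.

d₁ = 1/p₁ = 1/0.01240″ = 80.645 pc; d₂ = 1/p₂ = 1/0.002306″ = 433.65 pc.
M₁ = m₁ − 5 log₁₀ d₁ + 5 = 5.91 − 9.5329 + 5 = 1.3771.
M₂ = 10.67 − 13.1857 + 5 = 2.4843.
L₁/L₂ = 10^(0.4(M₂ − M₁)) = 10^(0.4 × 1.1072) = 10^0.44288 = 2.7726.

L₁/L₂ = 2.773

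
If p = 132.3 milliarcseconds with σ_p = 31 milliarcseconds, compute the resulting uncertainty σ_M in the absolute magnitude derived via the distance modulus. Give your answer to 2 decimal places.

M = m − 5 log₁₀ d + 5 = m + 5 log₁₀ p + 5, so ∂M/∂p = 5/(p ln 10).
σ_M = (5/ln 10) · (σ_p/p) = 2.1715 × 31/132.3 = 2.1715 × 0.23432 = 0.50883.

σ_M = 0.51 mag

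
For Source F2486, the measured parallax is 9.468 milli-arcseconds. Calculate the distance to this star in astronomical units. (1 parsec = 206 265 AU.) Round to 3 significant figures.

p = 9.468 milli-arcseconds = 0.009468 arcsec.
d = 1/p = 1/0.009468 = 105.62 pc.
In AU: 105.62 × 206265 = 2.1786 × 10^7 AU.

2.18 × 10^7 AU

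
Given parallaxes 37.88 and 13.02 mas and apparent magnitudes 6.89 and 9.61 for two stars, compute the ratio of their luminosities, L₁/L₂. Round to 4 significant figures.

L₁/L₂ = 1.447

d₁ = 1/p₁ = 1/0.03788″ = 26.399 pc; d₂ = 1/p₂ = 1/0.01302″ = 76.805 pc.
M₁ = m₁ − 5 log₁₀ d₁ + 5 = 6.89 − 7.1079 + 5 = 4.7821.
M₂ = 9.61 − 9.4269 + 5 = 5.1831.
L₁/L₂ = 10^(0.4(M₂ − M₁)) = 10^(0.4 × 0.4010) = 10^0.16040 = 1.4468.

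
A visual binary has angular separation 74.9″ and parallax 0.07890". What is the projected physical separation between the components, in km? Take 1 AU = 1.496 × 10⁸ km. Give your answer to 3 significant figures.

d = 1/p = 1/0.07890″ = 12.674 pc.
At distance d (pc), an angle of θ arcsec spans θ·d AU: s = 74.9 × 12.674 = 949.28 AU.
= 949.28 × 1.496 × 10⁸ km = 1.4201 × 10^11 km.

1.42 × 10^11 km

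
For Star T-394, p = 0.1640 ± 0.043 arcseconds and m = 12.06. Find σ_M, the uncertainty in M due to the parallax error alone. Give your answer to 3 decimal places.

M = m − 5 log₁₀ d + 5 = m + 5 log₁₀ p + 5, so ∂M/∂p = 5/(p ln 10).
σ_M = (5/ln 10) · (σ_p/p) = 2.1715 × 0.043/0.1640 = 2.1715 × 0.2622 = 0.56937.

σ_M = 0.569 mag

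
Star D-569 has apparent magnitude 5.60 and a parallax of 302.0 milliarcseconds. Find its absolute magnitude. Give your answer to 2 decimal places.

d = 1/p = 1/0.3020″ = 3.3113 pc.
m − M = 5 log₁₀(3.3113) − 5 = 2.6000 − 5 = -2.4000.
M = m − (m − M) = 5.60 − (-2.4000) = 8.00.

M = 8.00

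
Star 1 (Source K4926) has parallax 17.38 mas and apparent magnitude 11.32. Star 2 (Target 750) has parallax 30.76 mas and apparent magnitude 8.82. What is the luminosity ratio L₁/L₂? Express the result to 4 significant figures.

d₁ = 1/p₁ = 1/0.01738″ = 57.537 pc; d₂ = 1/p₂ = 1/0.03076″ = 32.51 pc.
M₁ = m₁ − 5 log₁₀ d₁ + 5 = 11.32 − 8.7997 + 5 = 7.5203.
M₂ = 8.82 − 7.5601 + 5 = 6.2599.
L₁/L₂ = 10^(0.4(M₂ − M₁)) = 10^(0.4 × (-1.2604)) = 10^(-0.50416) = 0.31321.

L₁/L₂ = 0.3132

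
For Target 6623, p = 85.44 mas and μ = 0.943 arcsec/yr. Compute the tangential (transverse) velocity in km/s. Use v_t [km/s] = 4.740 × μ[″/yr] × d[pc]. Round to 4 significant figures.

52.32 km/s

d = 1/p = 1/0.08544″ = 11.704 pc.
v_t = 4.74 × μ × d = 4.74 × 0.943 × 11.704 = 52.315 km/s.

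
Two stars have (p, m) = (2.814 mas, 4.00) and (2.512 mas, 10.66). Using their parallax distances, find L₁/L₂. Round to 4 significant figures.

d₁ = 1/p₁ = 1/0.002814″ = 355.37 pc; d₂ = 1/p₂ = 1/0.002512″ = 398.09 pc.
M₁ = m₁ − 5 log₁₀ d₁ + 5 = 4.00 − 12.7534 + 5 = -3.7534.
M₂ = 10.66 − 12.9999 + 5 = 2.6601.
L₁/L₂ = 10^(0.4(M₂ − M₁)) = 10^(0.4 × 6.4135) = 10^2.56540 = 367.62.

L₁/L₂ = 367.6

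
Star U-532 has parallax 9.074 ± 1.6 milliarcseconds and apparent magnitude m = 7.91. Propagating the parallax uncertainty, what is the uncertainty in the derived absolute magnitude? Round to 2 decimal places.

σ_M = 0.38 mag

M = m − 5 log₁₀ d + 5 = m + 5 log₁₀ p + 5, so ∂M/∂p = 5/(p ln 10).
σ_M = (5/ln 10) · (σ_p/p) = 2.1715 × 1.6/9.074 = 2.1715 × 0.17633 = 0.3829.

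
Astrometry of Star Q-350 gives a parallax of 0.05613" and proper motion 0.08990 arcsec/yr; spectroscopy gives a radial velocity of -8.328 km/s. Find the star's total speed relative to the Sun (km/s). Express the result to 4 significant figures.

11.27 km/s

d = 1/p = 1/0.05613″ = 17.816 pc.
v_t = 4.740 μ d = 4.740 × 0.08990 × 17.816 = 7.5919 km/s.
v = √(v_r² + v_t²) = √((-8.328)² + 7.5919²) = √126.993 = 11.269 km/s.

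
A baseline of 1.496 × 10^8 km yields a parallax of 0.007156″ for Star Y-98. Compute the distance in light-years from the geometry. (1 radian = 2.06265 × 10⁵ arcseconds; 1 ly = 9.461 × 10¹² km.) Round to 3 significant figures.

456 ly

θ = 0.007156″ = 0.007156/206265 = 3.4693 × 10^-8 rad.
d = B/θ = (1.496 × 10^8) / (3.4693 × 10^-8) = 4.3121 × 10^15 km = (4.3121 × 10^15) / (9.461 × 10^12) ly = 455.78 ly.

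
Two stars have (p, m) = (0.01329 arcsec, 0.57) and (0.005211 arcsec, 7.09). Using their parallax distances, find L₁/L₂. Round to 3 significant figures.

d₁ = 1/p₁ = 1/0.01329″ = 75.245 pc; d₂ = 1/p₂ = 1/0.005211″ = 191.9 pc.
M₁ = m₁ − 5 log₁₀ d₁ + 5 = 0.57 − 9.3824 + 5 = -3.8124.
M₂ = 7.09 − 11.4154 + 5 = 0.6746.
L₁/L₂ = 10^(0.4(M₂ − M₁)) = 10^(0.4 × 4.4870) = 10^1.79480 = 62.345.

L₁/L₂ = 62.3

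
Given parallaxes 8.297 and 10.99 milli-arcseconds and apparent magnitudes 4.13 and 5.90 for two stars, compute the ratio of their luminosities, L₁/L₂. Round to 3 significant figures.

d₁ = 1/p₁ = 1/0.008297″ = 120.53 pc; d₂ = 1/p₂ = 1/0.01099″ = 90.992 pc.
M₁ = m₁ − 5 log₁₀ d₁ + 5 = 4.13 − 10.4055 + 5 = -1.2755.
M₂ = 5.90 − 9.7950 + 5 = 1.1050.
L₁/L₂ = 10^(0.4(M₂ − M₁)) = 10^(0.4 × 2.3805) = 10^0.95220 = 8.9578.

L₁/L₂ = 8.96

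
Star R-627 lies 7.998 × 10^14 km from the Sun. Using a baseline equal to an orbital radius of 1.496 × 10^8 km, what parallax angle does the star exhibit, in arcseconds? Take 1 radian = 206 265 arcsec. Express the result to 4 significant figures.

0.03858 arcsec

θ ≈ B/d = (1.496 × 10^8) / (7.998 × 10^14) = 1.8705 × 10^-7 rad.
In arcseconds: 1.8705 × 10^-7 × 206265 = 0.038582″.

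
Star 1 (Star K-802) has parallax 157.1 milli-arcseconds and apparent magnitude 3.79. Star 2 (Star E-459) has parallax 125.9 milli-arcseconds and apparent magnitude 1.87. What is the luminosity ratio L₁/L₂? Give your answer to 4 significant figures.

d₁ = 1/p₁ = 1/0.1571″ = 6.3654 pc; d₂ = 1/p₂ = 1/0.1259″ = 7.9428 pc.
M₁ = m₁ − 5 log₁₀ d₁ + 5 = 3.79 − 4.0191 + 5 = 4.7709.
M₂ = 1.87 − 4.4999 + 5 = 2.3701.
L₁/L₂ = 10^(0.4(M₂ − M₁)) = 10^(0.4 × (-2.4008)) = 10^(-0.96032) = 0.10957.

L₁/L₂ = 0.1096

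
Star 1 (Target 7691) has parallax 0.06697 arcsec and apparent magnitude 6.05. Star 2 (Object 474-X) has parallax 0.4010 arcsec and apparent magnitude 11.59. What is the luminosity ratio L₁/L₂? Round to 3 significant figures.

L₁/L₂ = 5900

d₁ = 1/p₁ = 1/0.06697″ = 14.932 pc; d₂ = 1/p₂ = 1/0.4010″ = 2.4938 pc.
M₁ = m₁ − 5 log₁₀ d₁ + 5 = 6.05 − 5.8706 + 5 = 5.1794.
M₂ = 11.59 − 1.9843 + 5 = 14.6057.
L₁/L₂ = 10^(0.4(M₂ − M₁)) = 10^(0.4 × 9.4263) = 10^3.77052 = 5895.5.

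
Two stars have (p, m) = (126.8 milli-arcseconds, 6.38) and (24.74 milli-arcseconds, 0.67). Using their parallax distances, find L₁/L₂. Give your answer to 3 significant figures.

d₁ = 1/p₁ = 1/0.1268″ = 7.8864 pc; d₂ = 1/p₂ = 1/0.02474″ = 40.42 pc.
M₁ = m₁ − 5 log₁₀ d₁ + 5 = 6.38 − 4.4844 + 5 = 6.8956.
M₂ = 0.67 − 8.0330 + 5 = -2.3630.
L₁/L₂ = 10^(0.4(M₂ − M₁)) = 10^(0.4 × (-9.2586)) = 10^(-3.70344) = 0.00019795.

L₁/L₂ = 0.000198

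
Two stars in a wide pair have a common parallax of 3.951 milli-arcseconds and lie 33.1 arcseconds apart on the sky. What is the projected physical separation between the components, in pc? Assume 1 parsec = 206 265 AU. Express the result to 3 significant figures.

d = 1/p = 1/0.003951″ = 253.1 pc.
At distance d (pc), an angle of θ arcsec spans θ·d AU: s = 33.1 × 253.1 = 8377.6 AU.
= 8377.6 / 206265 = 0.040616 pc.

0.0406 pc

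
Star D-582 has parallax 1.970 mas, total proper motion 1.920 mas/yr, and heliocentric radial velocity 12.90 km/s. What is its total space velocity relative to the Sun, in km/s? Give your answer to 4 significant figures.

d = 1/p = 1/0.001970″ = 507.61 pc.
μ = 1.920 mas/yr = 0.001920 ″/yr.
v_t = 4.740 μ d = 4.740 × 0.001920 × 507.61 = 4.6197 km/s.
v = √(v_r² + v_t²) = √(12.90² + 4.6197²) = √187.752 = 13.702 km/s.

13.70 km/s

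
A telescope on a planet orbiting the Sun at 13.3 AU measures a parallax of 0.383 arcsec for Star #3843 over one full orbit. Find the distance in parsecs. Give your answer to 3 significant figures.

34.7 pc

With baseline B (in AU) and parallax p (in arcsec), d = B/p parsecs.
d = 13.3 / 0.383 = 34.726 pc.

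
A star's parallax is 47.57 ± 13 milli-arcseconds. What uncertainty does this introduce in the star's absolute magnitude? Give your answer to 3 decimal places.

σ_M = 0.593 mag

M = m − 5 log₁₀ d + 5 = m + 5 log₁₀ p + 5, so ∂M/∂p = 5/(p ln 10).
σ_M = (5/ln 10) · (σ_p/p) = 2.1715 × 13/47.57 = 2.1715 × 0.27328 = 0.59343.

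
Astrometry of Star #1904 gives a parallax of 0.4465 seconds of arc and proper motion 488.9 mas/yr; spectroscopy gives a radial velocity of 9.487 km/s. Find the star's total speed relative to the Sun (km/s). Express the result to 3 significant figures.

d = 1/p = 1/0.4465″ = 2.2396 pc.
μ = 488.9 mas/yr = 0.4889 ″/yr.
v_t = 4.740 μ d = 4.740 × 0.4889 × 2.2396 = 5.19 km/s.
v = √(v_r² + v_t²) = √(9.487² + 5.19²) = √116.939 = 10.814 km/s.

10.8 km/s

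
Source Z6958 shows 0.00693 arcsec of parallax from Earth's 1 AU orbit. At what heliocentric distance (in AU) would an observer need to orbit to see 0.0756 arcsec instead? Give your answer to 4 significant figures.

10.91 AU

Parallax scales linearly with baseline: p ∝ B, so B = p_target / p_Earth × 1 AU.
B = 0.0756 / 0.00693 = 10.909 AU.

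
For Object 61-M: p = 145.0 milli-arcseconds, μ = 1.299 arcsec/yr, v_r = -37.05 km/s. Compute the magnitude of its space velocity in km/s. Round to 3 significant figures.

56.4 km/s

d = 1/p = 1/0.1450″ = 6.8966 pc.
v_t = 4.740 μ d = 4.740 × 1.299 × 6.8966 = 42.464 km/s.
v = √(v_r² + v_t²) = √((-37.05)² + 42.464²) = √3175.89 = 56.355 km/s.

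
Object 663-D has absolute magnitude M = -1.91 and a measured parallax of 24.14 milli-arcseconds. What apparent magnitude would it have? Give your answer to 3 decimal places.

d = 1/p = 1/0.02414″ = 41.425 pc.
m − M = 5 log₁₀ d − 5 = 5 log₁₀(41.425) − 5 = 8.0863 − 5 = 3.0863.
m = M + (m − M) = -1.91 + 3.0863 = 1.176.

m = 1.176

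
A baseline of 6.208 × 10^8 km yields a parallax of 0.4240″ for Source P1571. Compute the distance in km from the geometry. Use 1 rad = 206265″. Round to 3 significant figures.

θ = 0.4240″ = 0.4240/206265 = 2.0556 × 10^-6 rad.
d = B/θ = (6.208 × 10^8) / (2.0556 × 10^-6) = 3.0200 × 10^14 km.

3.02 × 10^14 km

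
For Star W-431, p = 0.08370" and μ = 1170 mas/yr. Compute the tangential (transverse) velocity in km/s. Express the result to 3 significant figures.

66.3 km/s

d = 1/p = 1/0.08370″ = 11.947 pc.
μ = 1170 mas/yr = 1.17 ″/yr.
v_t = 4.74 × μ × d = 4.74 × 1.17 × 11.947 = 66.256 km/s.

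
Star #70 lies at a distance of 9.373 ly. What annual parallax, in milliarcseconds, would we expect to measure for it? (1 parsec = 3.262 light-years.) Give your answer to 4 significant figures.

348.0 mas

d = 9.373 ly ÷ 3.262 = 2.8734 pc.
p = 1/d = 1/2.8734 = 0.34802 arcsec.
= 0.34802 × 1000 = 348.02 mas.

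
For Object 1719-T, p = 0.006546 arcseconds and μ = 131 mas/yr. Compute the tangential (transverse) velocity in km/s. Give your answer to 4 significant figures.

d = 1/p = 1/0.006546″ = 152.77 pc.
μ = 131 mas/yr = 0.131 ″/yr.
v_t = 4.74 × μ × d = 4.74 × 0.131 × 152.77 = 94.861 km/s.

94.86 km/s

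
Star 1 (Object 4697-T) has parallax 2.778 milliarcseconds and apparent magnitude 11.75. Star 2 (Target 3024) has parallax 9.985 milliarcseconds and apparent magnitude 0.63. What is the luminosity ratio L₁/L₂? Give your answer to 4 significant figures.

d₁ = 1/p₁ = 1/0.002778″ = 359.97 pc; d₂ = 1/p₂ = 1/0.009985″ = 100.15 pc.
M₁ = m₁ − 5 log₁₀ d₁ + 5 = 11.75 − 12.7813 + 5 = 3.9687.
M₂ = 0.63 − 10.0033 + 5 = -4.3733.
L₁/L₂ = 10^(0.4(M₂ − M₁)) = 10^(0.4 × (-8.3420)) = 10^(-3.33680) = 0.00046047.

L₁/L₂ = 0.0004605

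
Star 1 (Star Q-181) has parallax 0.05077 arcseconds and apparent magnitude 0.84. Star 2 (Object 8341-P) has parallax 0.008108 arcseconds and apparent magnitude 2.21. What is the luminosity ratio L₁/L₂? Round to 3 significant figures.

d₁ = 1/p₁ = 1/0.05077″ = 19.697 pc; d₂ = 1/p₂ = 1/0.008108″ = 123.33 pc.
M₁ = m₁ − 5 log₁₀ d₁ + 5 = 0.84 − 6.4720 + 5 = -0.6320.
M₂ = 2.21 − 10.4553 + 5 = -3.2453.
L₁/L₂ = 10^(0.4(M₂ − M₁)) = 10^(0.4 × (-2.6133)) = 10^(-1.04532) = 0.090091.

L₁/L₂ = 0.0901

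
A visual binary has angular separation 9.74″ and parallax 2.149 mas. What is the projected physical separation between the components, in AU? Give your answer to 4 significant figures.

d = 1/p = 1/0.002149″ = 465.33 pc.
At distance d (pc), an angle of θ arcsec spans θ·d AU: s = 9.74 × 465.33 = 4532.3 AU.

4532 AU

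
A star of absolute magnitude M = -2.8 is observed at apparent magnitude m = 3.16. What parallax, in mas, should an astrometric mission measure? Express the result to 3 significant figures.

m − M = 3.16 − (-2.8) = 5.96.
d = 10^((m−M)/5 + 1) = 10^2.192 = 155.6 pc.
p = 1/d = 1/155.6 = 0.0064267 arcsec = 6.4267 mas.

6.43 mas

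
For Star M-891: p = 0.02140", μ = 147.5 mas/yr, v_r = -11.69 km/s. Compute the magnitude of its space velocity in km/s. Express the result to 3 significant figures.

d = 1/p = 1/0.02140″ = 46.729 pc.
μ = 147.5 mas/yr = 0.1475 ″/yr.
v_t = 4.740 μ d = 4.740 × 0.1475 × 46.729 = 32.671 km/s.
v = √(v_r² + v_t²) = √((-11.69)² + 32.671²) = √1204.05 = 34.699 km/s.

34.7 km/s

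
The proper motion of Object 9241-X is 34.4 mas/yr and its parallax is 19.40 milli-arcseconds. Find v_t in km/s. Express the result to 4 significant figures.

8.405 km/s

d = 1/p = 1/0.01940″ = 51.546 pc.
μ = 34.4 mas/yr = 0.0344 ″/yr.
v_t = 4.74 × μ × d = 4.74 × 0.0344 × 51.546 = 8.4049 km/s.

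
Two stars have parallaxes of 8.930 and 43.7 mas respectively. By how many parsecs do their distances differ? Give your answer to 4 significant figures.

d_A = 1/0.008930″ = 111.98 pc; d_B = 1/0.04370″ = 22.883 pc.
|d_B − d_A| = |22.883 − 111.98| = 89.097 pc.

89.10 pc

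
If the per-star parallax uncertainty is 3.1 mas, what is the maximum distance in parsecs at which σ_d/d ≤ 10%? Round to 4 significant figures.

σ_d/d = σ_p/p, so the condition is σ_p/p ≤ 0.10, i.e. p ≥ σ_p/0.10.
p_min = 3.1/0.10 = 31 mas = 0.031 arcsec.
d_max = 1/p_min = 1/0.031 = 32.258 pc.

32.26 pc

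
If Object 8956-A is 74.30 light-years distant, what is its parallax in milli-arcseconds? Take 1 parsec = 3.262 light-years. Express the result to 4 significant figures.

d = 74.30 ly ÷ 3.262 = 22.777 pc.
p = 1/d = 1/22.777 = 0.043904 arcsec.
= 0.043904 × 1000 = 43.904 mas.

43.90 mas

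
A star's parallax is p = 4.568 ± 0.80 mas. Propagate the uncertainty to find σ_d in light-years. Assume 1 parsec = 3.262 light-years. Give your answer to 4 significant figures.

d = 1/p, so σ_d = σ_p / p².
σ_d = 0.000800 / (0.004568)² = 0.000800 / 0.000020867 = 38.338 pc = 38.338 × 3.262 ly = 125.06 ly.

125.1 ly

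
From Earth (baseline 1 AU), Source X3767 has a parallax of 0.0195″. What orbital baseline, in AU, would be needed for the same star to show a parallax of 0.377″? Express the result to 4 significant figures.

19.33 AU

Parallax scales linearly with baseline: p ∝ B, so B = p_target / p_Earth × 1 AU.
B = 0.377 / 0.0195 = 19.333 AU.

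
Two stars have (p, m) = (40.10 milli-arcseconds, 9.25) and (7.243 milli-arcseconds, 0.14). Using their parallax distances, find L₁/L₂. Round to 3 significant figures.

L₁/L₂ = 7.41 × 10^-6

d₁ = 1/p₁ = 1/0.04010″ = 24.938 pc; d₂ = 1/p₂ = 1/0.007243″ = 138.06 pc.
M₁ = m₁ − 5 log₁₀ d₁ + 5 = 9.25 − 6.9843 + 5 = 7.2657.
M₂ = 0.14 − 10.7003 + 5 = -5.5603.
L₁/L₂ = 10^(0.4(M₂ − M₁)) = 10^(0.4 × (-12.8260)) = 10^(-5.13040) = 0.0000074063.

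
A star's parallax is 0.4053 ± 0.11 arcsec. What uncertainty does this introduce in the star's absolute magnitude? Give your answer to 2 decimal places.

σ_M = 0.59 mag

M = m − 5 log₁₀ d + 5 = m + 5 log₁₀ p + 5, so ∂M/∂p = 5/(p ln 10).
σ_M = (5/ln 10) · (σ_p/p) = 2.1715 × 0.11/0.4053 = 2.1715 × 0.2714 = 0.58935.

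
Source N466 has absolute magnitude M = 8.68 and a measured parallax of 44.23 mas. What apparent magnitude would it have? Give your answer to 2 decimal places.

d = 1/p = 1/0.04423″ = 22.609 pc.
m − M = 5 log₁₀ d − 5 = 5 log₁₀(22.609) − 5 = 6.7714 − 5 = 1.7714.
m = M + (m − M) = 8.68 + 1.7714 = 10.45.

m = 10.45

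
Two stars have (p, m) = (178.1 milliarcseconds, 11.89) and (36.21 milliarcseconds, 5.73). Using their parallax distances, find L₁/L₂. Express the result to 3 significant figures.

L₁/L₂ = 0.000142

d₁ = 1/p₁ = 1/0.1781″ = 5.6148 pc; d₂ = 1/p₂ = 1/0.03621″ = 27.617 pc.
M₁ = m₁ − 5 log₁₀ d₁ + 5 = 11.89 − 3.7467 + 5 = 13.1433.
M₂ = 5.73 − 7.2059 + 5 = 3.5241.
L₁/L₂ = 10^(0.4(M₂ − M₁)) = 10^(0.4 × (-9.6192)) = 10^(-3.84768) = 0.00014201.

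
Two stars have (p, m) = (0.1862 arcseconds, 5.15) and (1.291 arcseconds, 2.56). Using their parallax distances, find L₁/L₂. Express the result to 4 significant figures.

L₁/L₂ = 4.425

d₁ = 1/p₁ = 1/0.1862″ = 5.3706 pc; d₂ = 1/p₂ = 1/1.291″ = 0.77459 pc.
M₁ = m₁ − 5 log₁₀ d₁ + 5 = 5.15 − 3.6501 + 5 = 6.4999.
M₂ = 2.56 − (-0.5546) + 5 = 8.1146.
L₁/L₂ = 10^(0.4(M₂ − M₁)) = 10^(0.4 × 1.6147) = 10^0.64588 = 4.4247.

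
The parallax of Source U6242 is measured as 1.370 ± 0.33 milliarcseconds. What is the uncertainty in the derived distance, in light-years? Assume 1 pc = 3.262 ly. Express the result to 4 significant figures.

573.5 ly

d = 1/p, so σ_d = σ_p / p².
σ_d = 0.000330 / (0.001370)² = 0.000330 / 0.0000018769 = 175.82 pc = 175.82 × 3.262 ly = 573.52 ly.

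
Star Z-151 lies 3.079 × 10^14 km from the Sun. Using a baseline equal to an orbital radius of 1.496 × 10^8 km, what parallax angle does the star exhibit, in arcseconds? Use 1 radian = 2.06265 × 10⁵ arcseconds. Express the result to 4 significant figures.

θ ≈ B/d = (1.496 × 10^8) / (3.079 × 10^14) = 4.8587 × 10^-7 rad.
In arcseconds: 4.8587 × 10^-7 × 206265 = 0.10022″.

0.1002 arcsec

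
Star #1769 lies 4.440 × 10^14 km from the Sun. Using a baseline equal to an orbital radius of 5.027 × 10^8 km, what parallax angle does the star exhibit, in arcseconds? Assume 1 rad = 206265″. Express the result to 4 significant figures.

θ ≈ B/d = (5.027 × 10^8) / (4.440 × 10^14) = 1.1322 × 10^-6 rad.
In arcseconds: 1.1322 × 10^-6 × 206265 = 0.23353″.

0.2335 arcsec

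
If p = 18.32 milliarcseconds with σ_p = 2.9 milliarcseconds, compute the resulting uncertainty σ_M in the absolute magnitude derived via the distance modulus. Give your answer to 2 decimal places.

σ_M = 0.34 mag

M = m − 5 log₁₀ d + 5 = m + 5 log₁₀ p + 5, so ∂M/∂p = 5/(p ln 10).
σ_M = (5/ln 10) · (σ_p/p) = 2.1715 × 2.9/18.32 = 2.1715 × 0.1583 = 0.34375.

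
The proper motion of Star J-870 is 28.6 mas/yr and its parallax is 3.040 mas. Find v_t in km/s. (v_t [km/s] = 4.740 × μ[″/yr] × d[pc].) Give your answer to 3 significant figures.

44.6 km/s

d = 1/p = 1/0.003040″ = 328.95 pc.
μ = 28.6 mas/yr = 0.0286 ″/yr.
v_t = 4.74 × μ × d = 4.74 × 0.0286 × 328.95 = 44.594 km/s.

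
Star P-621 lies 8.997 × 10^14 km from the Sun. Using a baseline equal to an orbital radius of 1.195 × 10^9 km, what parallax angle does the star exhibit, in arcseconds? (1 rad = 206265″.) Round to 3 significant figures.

0.274 arcsec

θ ≈ B/d = (1.195 × 10^9) / (8.997 × 10^14) = 1.3282 × 10^-6 rad.
In arcseconds: 1.3282 × 10^-6 × 206265 = 0.27396″.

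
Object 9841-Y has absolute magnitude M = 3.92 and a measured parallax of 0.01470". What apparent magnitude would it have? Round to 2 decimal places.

m = 8.08

d = 1/p = 1/0.01470″ = 68.027 pc.
m − M = 5 log₁₀ d − 5 = 5 log₁₀(68.027) − 5 = 9.1634 − 5 = 4.1634.
m = M + (m − M) = 3.92 + 4.1634 = 8.08.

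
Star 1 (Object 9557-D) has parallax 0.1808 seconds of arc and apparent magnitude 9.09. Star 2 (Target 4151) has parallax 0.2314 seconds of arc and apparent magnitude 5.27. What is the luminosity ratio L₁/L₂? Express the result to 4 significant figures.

L₁/L₂ = 0.04857

d₁ = 1/p₁ = 1/0.1808″ = 5.531 pc; d₂ = 1/p₂ = 1/0.2314″ = 4.3215 pc.
M₁ = m₁ − 5 log₁₀ d₁ + 5 = 9.09 − 3.7140 + 5 = 10.3760.
M₂ = 5.27 − 3.1782 + 5 = 7.0918.
L₁/L₂ = 10^(0.4(M₂ − M₁)) = 10^(0.4 × (-3.2842)) = 10^(-1.31368) = 0.048565.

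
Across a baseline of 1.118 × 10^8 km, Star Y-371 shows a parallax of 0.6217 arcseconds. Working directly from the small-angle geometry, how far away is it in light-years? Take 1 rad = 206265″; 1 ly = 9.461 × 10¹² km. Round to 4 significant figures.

3.921 ly

θ = 0.6217″ = 0.6217/206265 = 3.0141 × 10^-6 rad.
d = B/θ = (1.118 × 10^8) / (3.0141 × 10^-6) = 3.7092 × 10^13 km = (3.7092 × 10^13) / (9.461 × 10^12) ly = 3.9205 ly.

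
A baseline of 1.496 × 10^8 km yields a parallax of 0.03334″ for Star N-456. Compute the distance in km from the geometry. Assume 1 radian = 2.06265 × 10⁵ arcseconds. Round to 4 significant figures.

θ = 0.03334″ = 0.03334/206265 = 1.6164 × 10^-7 rad.
d = B/θ = (1.496 × 10^8) / (1.6164 × 10^-7) = 9.2551 × 10^14 km.

9.255 × 10^14 km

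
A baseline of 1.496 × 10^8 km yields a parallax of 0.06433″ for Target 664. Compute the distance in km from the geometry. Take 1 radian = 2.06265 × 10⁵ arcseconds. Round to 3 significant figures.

4.80 × 10^14 km

θ = 0.06433″ = 0.06433/206265 = 3.1188 × 10^-7 rad.
d = B/θ = (1.496 × 10^8) / (3.1188 × 10^-7) = 4.7967 × 10^14 km.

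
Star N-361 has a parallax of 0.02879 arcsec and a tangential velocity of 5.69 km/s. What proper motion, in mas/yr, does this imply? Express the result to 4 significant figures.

d = 1/p = 1/0.02879″ = 34.734 pc.
μ = v_t / (4.74 d) = 5.69 / (4.74 × 34.734) = 5.69 / 164.64 = 0.03456 ″/yr = 34.56 mas/yr.

34.56 mas/yr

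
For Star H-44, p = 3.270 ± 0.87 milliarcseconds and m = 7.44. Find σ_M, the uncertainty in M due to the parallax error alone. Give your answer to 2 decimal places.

M = m − 5 log₁₀ d + 5 = m + 5 log₁₀ p + 5, so ∂M/∂p = 5/(p ln 10).
σ_M = (5/ln 10) · (σ_p/p) = 2.1715 × 0.87/3.270 = 2.1715 × 0.26606 = 0.57775.

σ_M = 0.58 mag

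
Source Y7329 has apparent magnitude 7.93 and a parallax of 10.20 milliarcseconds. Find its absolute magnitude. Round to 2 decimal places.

M = 2.97

d = 1/p = 1/0.01020″ = 98.039 pc.
m − M = 5 log₁₀(98.039) − 5 = 9.9570 − 5 = 4.9570.
M = m − (m − M) = 7.93 − 4.9570 = 2.97.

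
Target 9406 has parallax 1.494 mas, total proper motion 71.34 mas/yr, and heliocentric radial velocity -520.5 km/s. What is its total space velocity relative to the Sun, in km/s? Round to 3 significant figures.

568 km/s

d = 1/p = 1/0.001494″ = 669.34 pc.
μ = 71.34 mas/yr = 0.07134 ″/yr.
v_t = 4.740 μ d = 4.740 × 0.07134 × 669.34 = 226.34 km/s.
v = √(v_r² + v_t²) = √((-520.5)² + 226.34²) = √322150 = 567.58 km/s.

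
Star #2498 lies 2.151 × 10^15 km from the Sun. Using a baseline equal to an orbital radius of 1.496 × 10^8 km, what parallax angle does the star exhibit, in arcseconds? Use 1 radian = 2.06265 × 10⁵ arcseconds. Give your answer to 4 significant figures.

0.01435 arcsec

θ ≈ B/d = (1.496 × 10^8) / (2.151 × 10^15) = 6.9549 × 10^-8 rad.
In arcseconds: 6.9549 × 10^-8 × 206265 = 0.014346″.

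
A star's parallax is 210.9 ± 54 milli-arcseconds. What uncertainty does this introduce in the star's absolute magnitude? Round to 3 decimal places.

M = m − 5 log₁₀ d + 5 = m + 5 log₁₀ p + 5, so ∂M/∂p = 5/(p ln 10).
σ_M = (5/ln 10) · (σ_p/p) = 2.1715 × 54/210.9 = 2.1715 × 0.25605 = 0.55601.

σ_M = 0.556 mag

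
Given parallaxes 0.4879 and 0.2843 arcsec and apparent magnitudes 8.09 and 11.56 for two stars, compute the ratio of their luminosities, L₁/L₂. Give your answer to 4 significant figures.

L₁/L₂ = 8.296

d₁ = 1/p₁ = 1/0.4879″ = 2.0496 pc; d₂ = 1/p₂ = 1/0.2843″ = 3.5174 pc.
M₁ = m₁ − 5 log₁₀ d₁ + 5 = 8.09 − 1.5583 + 5 = 11.5317.
M₂ = 11.56 − 2.7311 + 5 = 13.8289.
L₁/L₂ = 10^(0.4(M₂ − M₁)) = 10^(0.4 × 2.2972) = 10^0.91888 = 8.2962.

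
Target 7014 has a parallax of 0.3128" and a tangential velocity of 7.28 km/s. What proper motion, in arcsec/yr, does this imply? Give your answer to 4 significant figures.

0.4804 arcsec/yr

d = 1/p = 1/0.3128″ = 3.1969 pc.
μ = v_t / (4.74 d) = 7.28 / (4.74 × 3.1969) = 7.28 / 15.153 = 0.48043 ″/yr.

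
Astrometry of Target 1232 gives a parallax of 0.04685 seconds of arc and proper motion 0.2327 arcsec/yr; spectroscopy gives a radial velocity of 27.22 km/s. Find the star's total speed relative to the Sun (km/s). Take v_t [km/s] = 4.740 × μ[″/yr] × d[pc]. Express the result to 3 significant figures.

d = 1/p = 1/0.04685″ = 21.345 pc.
v_t = 4.740 μ d = 4.740 × 0.2327 × 21.345 = 23.543 km/s.
v = √(v_r² + v_t²) = √(27.22² + 23.543²) = √1295.2 = 35.989 km/s.

36.0 km/s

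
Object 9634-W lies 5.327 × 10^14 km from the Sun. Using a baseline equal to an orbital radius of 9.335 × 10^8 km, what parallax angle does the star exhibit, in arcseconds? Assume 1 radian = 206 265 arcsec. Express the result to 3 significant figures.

0.361 arcsec

θ ≈ B/d = (9.335 × 10^8) / (5.327 × 10^14) = 1.7524 × 10^-6 rad.
In arcseconds: 1.7524 × 10^-6 × 206265 = 0.36146″.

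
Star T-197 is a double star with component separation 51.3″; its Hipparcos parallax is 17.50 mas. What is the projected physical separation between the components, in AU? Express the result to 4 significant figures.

d = 1/p = 1/0.01750″ = 57.143 pc.
At distance d (pc), an angle of θ arcsec spans θ·d AU: s = 51.3 × 57.143 = 2931.4 AU.

2931 AU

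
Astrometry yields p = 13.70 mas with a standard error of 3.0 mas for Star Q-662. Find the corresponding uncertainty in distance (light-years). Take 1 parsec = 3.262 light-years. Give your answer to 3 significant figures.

d = 1/p, so σ_d = σ_p / p².
σ_d = 0.00300 / (0.01370)² = 0.00300 / 0.00018769 = 15.984 pc = 15.984 × 3.262 ly = 52.14 ly.

52.1 ly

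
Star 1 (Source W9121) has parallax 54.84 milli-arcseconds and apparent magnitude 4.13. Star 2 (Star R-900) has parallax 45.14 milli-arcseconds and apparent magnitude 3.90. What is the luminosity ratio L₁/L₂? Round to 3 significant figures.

d₁ = 1/p₁ = 1/0.05484″ = 18.235 pc; d₂ = 1/p₂ = 1/0.04514″ = 22.153 pc.
M₁ = m₁ − 5 log₁₀ d₁ + 5 = 4.13 − 6.3045 + 5 = 2.8255.
M₂ = 3.90 − 6.7272 + 5 = 2.1728.
L₁/L₂ = 10^(0.4(M₂ − M₁)) = 10^(0.4 × (-0.6527)) = 10^(-0.26108) = 0.54818.

L₁/L₂ = 0.548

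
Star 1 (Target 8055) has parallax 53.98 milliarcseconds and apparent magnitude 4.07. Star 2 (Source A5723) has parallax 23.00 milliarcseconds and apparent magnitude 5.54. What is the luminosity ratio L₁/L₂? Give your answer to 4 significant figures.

L₁/L₂ = 0.7031

d₁ = 1/p₁ = 1/0.05398″ = 18.525 pc; d₂ = 1/p₂ = 1/0.02300″ = 43.478 pc.
M₁ = m₁ − 5 log₁₀ d₁ + 5 = 4.07 − 6.3388 + 5 = 2.7312.
M₂ = 5.54 − 8.1913 + 5 = 2.3487.
L₁/L₂ = 10^(0.4(M₂ − M₁)) = 10^(0.4 × (-0.3825)) = 10^(-0.15300) = 0.70307.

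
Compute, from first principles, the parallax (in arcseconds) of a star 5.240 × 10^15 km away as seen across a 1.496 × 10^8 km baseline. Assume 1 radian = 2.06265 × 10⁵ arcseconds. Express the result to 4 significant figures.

θ ≈ B/d = (1.496 × 10^8) / (5.240 × 10^15) = 2.8550 × 10^-8 rad.
In arcseconds: 2.8550 × 10^-8 × 206265 = 0.0058889″.

0.005889 arcsec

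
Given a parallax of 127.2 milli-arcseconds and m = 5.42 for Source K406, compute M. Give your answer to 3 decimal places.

M = 5.942

d = 1/p = 1/0.1272″ = 7.8616 pc.
m − M = 5 log₁₀(7.8616) − 5 = 4.4776 − 5 = -0.5224.
M = m − (m − M) = 5.42 − (-0.5224) = 5.942.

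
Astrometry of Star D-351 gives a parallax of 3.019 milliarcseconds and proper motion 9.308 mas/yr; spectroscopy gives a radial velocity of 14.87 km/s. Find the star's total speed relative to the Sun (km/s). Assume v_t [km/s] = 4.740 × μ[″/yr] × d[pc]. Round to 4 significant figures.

20.85 km/s

d = 1/p = 1/0.003019″ = 331.24 pc.
μ = 9.308 mas/yr = 0.009308 ″/yr.
v_t = 4.740 μ d = 4.740 × 0.009308 × 331.24 = 14.614 km/s.
v = √(v_r² + v_t²) = √(14.87² + 14.614²) = √434.686 = 20.849 km/s.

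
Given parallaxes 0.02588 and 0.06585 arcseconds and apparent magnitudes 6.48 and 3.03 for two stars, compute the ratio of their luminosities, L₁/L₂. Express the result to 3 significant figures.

d₁ = 1/p₁ = 1/0.02588″ = 38.64 pc; d₂ = 1/p₂ = 1/0.06585″ = 15.186 pc.
M₁ = m₁ − 5 log₁₀ d₁ + 5 = 6.48 − 7.9352 + 5 = 3.5448.
M₂ = 3.03 − 5.9072 + 5 = 2.1228.
L₁/L₂ = 10^(0.4(M₂ − M₁)) = 10^(0.4 × (-1.4220)) = 10^(-0.56880) = 0.2699.

L₁/L₂ = 0.270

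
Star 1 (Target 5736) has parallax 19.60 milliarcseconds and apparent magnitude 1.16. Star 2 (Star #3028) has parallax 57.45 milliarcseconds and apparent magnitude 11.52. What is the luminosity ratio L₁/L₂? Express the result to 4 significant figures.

d₁ = 1/p₁ = 1/0.01960″ = 51.02 pc; d₂ = 1/p₂ = 1/0.05745″ = 17.406 pc.
M₁ = m₁ − 5 log₁₀ d₁ + 5 = 1.16 − 8.5387 + 5 = -2.3787.
M₂ = 11.52 − 6.2035 + 5 = 10.3165.
L₁/L₂ = 10^(0.4(M₂ − M₁)) = 10^(0.4 × 12.6952) = 10^5.07808 = 1.1970 × 10^5.

L₁/L₂ = 119700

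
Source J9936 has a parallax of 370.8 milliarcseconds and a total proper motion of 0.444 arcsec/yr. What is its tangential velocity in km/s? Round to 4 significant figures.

5.676 km/s

d = 1/p = 1/0.3708″ = 2.6969 pc.
v_t = 4.74 × μ × d = 4.74 × 0.444 × 2.6969 = 5.6758 km/s.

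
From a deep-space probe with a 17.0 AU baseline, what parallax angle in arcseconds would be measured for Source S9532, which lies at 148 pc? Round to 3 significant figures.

p (arcsec) = B (AU) / d (pc).
p = 17.0 / 148 = 0.11486 arcsec.

0.115 arcsec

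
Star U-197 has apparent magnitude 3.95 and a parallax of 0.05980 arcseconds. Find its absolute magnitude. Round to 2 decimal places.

M = 2.83

d = 1/p = 1/0.05980″ = 16.722 pc.
m − M = 5 log₁₀(16.722) − 5 = 6.1164 − 5 = 1.1164.
M = m − (m − M) = 3.95 − 1.1164 = 2.83.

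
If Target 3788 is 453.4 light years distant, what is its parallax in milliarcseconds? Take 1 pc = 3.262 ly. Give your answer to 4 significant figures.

7.195 mas

d = 453.4 ly ÷ 3.262 = 138.99 pc.
p = 1/d = 1/138.99 = 0.0071948 arcsec.
= 0.0071948 × 1000 = 7.1948 mas.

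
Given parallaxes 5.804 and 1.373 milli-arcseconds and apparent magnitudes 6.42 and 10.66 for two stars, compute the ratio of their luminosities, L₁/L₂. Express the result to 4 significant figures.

L₁/L₂ = 2.779

d₁ = 1/p₁ = 1/0.005804″ = 172.29 pc; d₂ = 1/p₂ = 1/0.001373″ = 728.33 pc.
M₁ = m₁ − 5 log₁₀ d₁ + 5 = 6.42 − 11.1813 + 5 = 0.2387.
M₂ = 10.66 − 14.3116 + 5 = 1.3484.
L₁/L₂ = 10^(0.4(M₂ − M₁)) = 10^(0.4 × 1.1097) = 10^0.44388 = 2.7789.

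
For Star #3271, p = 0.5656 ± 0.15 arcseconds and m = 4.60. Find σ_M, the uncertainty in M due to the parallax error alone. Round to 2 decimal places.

M = m − 5 log₁₀ d + 5 = m + 5 log₁₀ p + 5, so ∂M/∂p = 5/(p ln 10).
σ_M = (5/ln 10) · (σ_p/p) = 2.1715 × 0.15/0.5656 = 2.1715 × 0.26521 = 0.5759.

σ_M = 0.58 mag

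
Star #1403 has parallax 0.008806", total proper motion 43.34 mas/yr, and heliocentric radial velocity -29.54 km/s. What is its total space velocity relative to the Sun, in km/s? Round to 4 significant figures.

37.64 km/s

d = 1/p = 1/0.008806″ = 113.56 pc.
μ = 43.34 mas/yr = 0.04334 ″/yr.
v_t = 4.740 μ d = 4.740 × 0.04334 × 113.56 = 23.329 km/s.
v = √(v_r² + v_t²) = √((-29.54)² + 23.329²) = √1416.85 = 37.641 km/s.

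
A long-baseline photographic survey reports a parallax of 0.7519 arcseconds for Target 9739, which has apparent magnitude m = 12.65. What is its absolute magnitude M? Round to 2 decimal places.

M = 17.03

d = 1/p = 1/0.7519″ = 1.33 pc.
m − M = 5 log₁₀(1.33) − 5 = 0.6193 − 5 = -4.3807.
M = m − (m − M) = 12.65 − (-4.3807) = 17.03.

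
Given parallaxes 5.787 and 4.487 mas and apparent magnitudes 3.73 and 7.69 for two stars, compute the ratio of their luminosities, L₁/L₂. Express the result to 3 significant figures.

L₁/L₂ = 23.1

d₁ = 1/p₁ = 1/0.005787″ = 172.8 pc; d₂ = 1/p₂ = 1/0.004487″ = 222.87 pc.
M₁ = m₁ − 5 log₁₀ d₁ + 5 = 3.73 − 11.1877 + 5 = -2.4577.
M₂ = 7.69 − 11.7403 + 5 = 0.9497.
L₁/L₂ = 10^(0.4(M₂ − M₁)) = 10^(0.4 × 3.4074) = 10^1.36296 = 23.065.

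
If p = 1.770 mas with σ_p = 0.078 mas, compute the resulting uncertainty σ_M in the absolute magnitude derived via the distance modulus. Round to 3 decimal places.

σ_M = 0.096 mag

M = m − 5 log₁₀ d + 5 = m + 5 log₁₀ p + 5, so ∂M/∂p = 5/(p ln 10).
σ_M = (5/ln 10) · (σ_p/p) = 2.1715 × 0.078/1.770 = 2.1715 × 0.044068 = 0.095694.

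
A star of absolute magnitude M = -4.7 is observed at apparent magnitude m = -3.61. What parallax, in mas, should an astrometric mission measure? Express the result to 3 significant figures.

60.5 mas

m − M = -3.61 − (-4.7) = 1.09.
d = 10^((m−M)/5 + 1) = 10^1.218 = 16.52 pc.
p = 1/d = 1/16.52 = 0.060533 arcsec = 60.533 mas.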